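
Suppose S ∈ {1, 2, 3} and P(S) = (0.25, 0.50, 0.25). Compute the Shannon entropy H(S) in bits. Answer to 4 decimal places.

1.5000 bits

H(S) = −Σ p·log₂ p.
  −(0.25)·log₂(0.25) = 0.50000
  −(0.50)·log₂(0.50) = 0.50000
  −(0.25)·log₂(0.25) = 0.50000
Sum: 0.50000 + 0.50000 + 0.50000 = 1.5000 bits.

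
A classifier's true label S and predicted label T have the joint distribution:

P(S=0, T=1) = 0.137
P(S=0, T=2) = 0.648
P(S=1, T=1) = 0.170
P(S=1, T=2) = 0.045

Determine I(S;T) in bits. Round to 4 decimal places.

Marginals: p(S) = (0.7850, 0.2150), p(T) = (0.3070, 0.6930).
I(S;T) = Σ p(x,y)·log₂[p(x,y)/(p(x)p(y))].
  (0,1): 0.137·log₂(0.5685) = -0.11163
  (0,2): 0.648·log₂(1.1912) = 0.16354
  (1,1): 0.170·log₂(2.5756) = 0.23203
  (1,2): 0.045·log₂(0.3020) = -0.07773
Sum = 0.2062 bits.

0.2062 bits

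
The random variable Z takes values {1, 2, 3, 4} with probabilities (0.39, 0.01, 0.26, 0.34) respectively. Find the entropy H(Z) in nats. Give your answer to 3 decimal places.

1.130 nats

H(Z) = −Σ p·ln p.
  −(0.39)·ln(0.39) = 0.3672
  −(0.01)·ln(0.01) = 0.0461
  −(0.26)·ln(0.26) = 0.3502
  −(0.34)·ln(0.34) = 0.3668
Sum: 0.3672 + 0.0461 + 0.3502 + 0.3668 = 1.130 nats.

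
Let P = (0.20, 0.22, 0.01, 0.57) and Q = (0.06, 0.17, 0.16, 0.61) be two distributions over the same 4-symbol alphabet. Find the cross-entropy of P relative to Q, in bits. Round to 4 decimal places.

1.8071 bits

H(P,Q) = −Σ p·log₂ q.
  −0.20·log₂(0.06) = 0.81178
  −0.22·log₂(0.17) = 0.56241
  −0.01·log₂(0.16) = 0.02644
  −0.57·log₂(0.61) = 0.40648
H(P,Q) = 1.8071 bits.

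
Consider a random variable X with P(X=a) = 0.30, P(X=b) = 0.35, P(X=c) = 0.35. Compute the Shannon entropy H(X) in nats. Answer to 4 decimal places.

1.0961 nats

H(X) = −Σ p·ln p.
  −(0.30)·ln(0.30) = 0.36119
  −(0.35)·ln(0.35) = 0.36744
  −(0.35)·ln(0.35) = 0.36744
Sum: 0.36119 + 0.36744 + 0.36744 = 1.0961 nats.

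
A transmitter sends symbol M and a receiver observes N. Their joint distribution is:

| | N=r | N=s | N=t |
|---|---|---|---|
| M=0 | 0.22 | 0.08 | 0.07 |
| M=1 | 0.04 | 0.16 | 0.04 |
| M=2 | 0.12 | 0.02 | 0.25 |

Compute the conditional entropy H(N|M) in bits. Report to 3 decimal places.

1.260 bits

Marginals: p(M) = (0.3700, 0.2400, 0.3900), p(N) = (0.3800, 0.2600, 0.3600).
H(N|M) = Σ p(M) · H(N|M=·).
  M=0: p=0.3700, H(N|M=0) = 1.3781
  M=1: p=0.2400, H(N|M=1) = 1.2516
  M=2: p=0.3900, H(N|M=2) = 1.1542
Weighted sum = 1.260 bits.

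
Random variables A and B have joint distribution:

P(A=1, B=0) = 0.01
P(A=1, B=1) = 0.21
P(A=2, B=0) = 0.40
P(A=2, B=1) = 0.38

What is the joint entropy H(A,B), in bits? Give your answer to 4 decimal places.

H(A,B) = −Σ p(x,y)·log₂ p(x,y) over all 4 cells.
  cell (1,0): −0.01·log₂0.01 = 0.06644
  cell (1,1): −0.21·log₂0.21 = 0.47282
  cell (2,0): −0.40·log₂0.40 = 0.52877
  cell (2,1): −0.38·log₂0.38 = 0.53045
Sum = 1.5985 bits.

1.5985 bits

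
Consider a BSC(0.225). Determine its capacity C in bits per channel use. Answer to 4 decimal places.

Binary symmetric channel: C = 1 − h₂(ε) where h₂ is the binary entropy function.
h₂(0.225) = −0.225·log₂0.225 − 0.775·log₂0.775 = 0.7692.
C = 1 − 0.7692 = 0.2308 bits per channel use.

0.2308 bits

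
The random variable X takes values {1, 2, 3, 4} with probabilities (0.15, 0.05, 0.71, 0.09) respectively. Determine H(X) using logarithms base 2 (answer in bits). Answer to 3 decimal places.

H(X) = −Σ p·log₂ p.
  −(0.15)·log₂(0.15) = 0.4105
  −(0.05)·log₂(0.05) = 0.2161
  −(0.71)·log₂(0.71) = 0.3508
  −(0.09)·log₂(0.09) = 0.3127
Sum: 0.4105 + 0.2161 + 0.3508 + 0.3127 = 1.290 bits.

1.290 bits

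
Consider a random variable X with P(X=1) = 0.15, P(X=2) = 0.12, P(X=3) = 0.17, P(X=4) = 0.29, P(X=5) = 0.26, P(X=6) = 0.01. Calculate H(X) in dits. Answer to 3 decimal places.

H(X) = −Σ p·log₁₀ p.
  −(0.15)·log₁₀(0.15) = 0.1236
  −(0.12)·log₁₀(0.12) = 0.1105
  −(0.17)·log₁₀(0.17) = 0.1308
  −(0.29)·log₁₀(0.29) = 0.1559
  −(0.26)·log₁₀(0.26) = 0.1521
  −(0.01)·log₁₀(0.01) = 0.0200
Sum: 0.1236 + 0.1105 + 0.1308 + 0.1559 + 0.1521 + 0.0200 = 0.693 dits.

0.693 dits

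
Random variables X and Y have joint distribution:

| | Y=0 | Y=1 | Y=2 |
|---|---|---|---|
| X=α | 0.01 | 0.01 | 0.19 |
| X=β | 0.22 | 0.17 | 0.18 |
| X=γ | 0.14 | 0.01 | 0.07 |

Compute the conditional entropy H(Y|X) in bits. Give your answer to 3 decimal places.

Chain rule: H(Y|X) = H(X,Y) − H(X).
Marginals: p(X) = (0.2100, 0.5700, 0.2200), p(Y) = (0.3700, 0.1900, 0.4400).
H(X,Y) = 2.6807 bits; H(X) = 1.4156 bits.
H(Y|X) = 2.6807 − 1.4156 = 1.265 bits.

1.265 bits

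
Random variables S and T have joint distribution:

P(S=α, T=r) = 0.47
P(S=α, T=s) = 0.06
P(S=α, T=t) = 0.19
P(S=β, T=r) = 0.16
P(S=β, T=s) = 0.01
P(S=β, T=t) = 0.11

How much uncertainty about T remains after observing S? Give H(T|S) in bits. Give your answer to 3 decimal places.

1.195 bits

Marginals: p(S) = (0.7200, 0.2800), p(T) = (0.6300, 0.0700, 0.3000).
H(T|S) = Σ p(S) · H(T|S=·).
  S=α: p=0.7200, H(T|S=α) = 1.2076
  S=β: p=0.2800, H(T|S=β) = 1.1626
Weighted sum = 1.195 bits.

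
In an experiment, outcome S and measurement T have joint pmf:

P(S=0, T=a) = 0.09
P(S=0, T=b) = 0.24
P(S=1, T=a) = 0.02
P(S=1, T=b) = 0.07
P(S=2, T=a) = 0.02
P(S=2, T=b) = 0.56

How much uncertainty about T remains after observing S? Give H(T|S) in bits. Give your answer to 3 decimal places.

0.473 bits

Chain rule: H(T|S) = H(S,T) − H(S).
Marginals: p(S) = (0.3300, 0.0900, 0.5800), p(T) = (0.1300, 0.8700).
H(S,T) = 1.7695 bits; H(S) = 1.2963 bits.
H(T|S) = 1.7695 − 1.2963 = 0.473 bits.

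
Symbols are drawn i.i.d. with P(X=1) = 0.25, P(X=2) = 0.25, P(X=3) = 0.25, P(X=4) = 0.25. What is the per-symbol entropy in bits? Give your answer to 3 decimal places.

H(X) = −Σ p·log₂ p.
  −(0.25)·log₂(0.25) = 0.5000
  −(0.25)·log₂(0.25) = 0.5000
  −(0.25)·log₂(0.25) = 0.5000
  −(0.25)·log₂(0.25) = 0.5000
Sum: 0.5000 + 0.5000 + 0.5000 + 0.5000 = 2.000 bits.

2.000 bits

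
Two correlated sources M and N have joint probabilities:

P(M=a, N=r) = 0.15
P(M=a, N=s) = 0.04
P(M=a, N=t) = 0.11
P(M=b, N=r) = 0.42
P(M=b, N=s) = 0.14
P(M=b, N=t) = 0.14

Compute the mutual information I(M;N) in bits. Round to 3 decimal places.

Marginals: p(M) = (0.3000, 0.7000), p(N) = (0.5700, 0.1800, 0.2500).
I(M;N) = Σ p(x,y)·log₂[p(x,y)/(p(x)p(y))].
  (a,r): 0.15·log₂(0.8772) = -0.0284
  (a,s): 0.04·log₂(0.7407) = -0.0173
  (a,t): 0.11·log₂(1.4667) = 0.0608
  (b,r): 0.42·log₂(1.0526) = 0.0311
  (b,s): 0.14·log₂(1.1111) = 0.0213
  (b,t): 0.14·log₂(0.8000) = -0.0451
Sum = 0.022 bits.

0.022 bits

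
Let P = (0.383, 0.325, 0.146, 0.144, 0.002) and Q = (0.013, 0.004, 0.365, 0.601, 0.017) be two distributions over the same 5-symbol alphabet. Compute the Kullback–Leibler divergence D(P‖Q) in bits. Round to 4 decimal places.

D(P‖Q) = Σ p·log₂(p/q).
  0.383·log₂(0.383/0.013) = 1.86933
  0.325·log₂(0.325/0.004) = 2.06190
  0.146·log₂(0.146/0.365) = -0.19300
  0.144·log₂(0.144/0.601) = -0.29683
  0.002·log₂(0.002/0.017) = -0.00617
D(P‖Q) = 3.4352 bits.

3.4352 bits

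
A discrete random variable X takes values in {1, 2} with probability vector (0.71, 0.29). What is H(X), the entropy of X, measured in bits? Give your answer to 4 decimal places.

H(X) = −Σ p·log₂ p.
  −(0.71)·log₂(0.71) = 0.35082
  −(0.29)·log₂(0.29) = 0.51790
Sum: 0.35082 + 0.51790 = 0.8687 bits.

0.8687 bits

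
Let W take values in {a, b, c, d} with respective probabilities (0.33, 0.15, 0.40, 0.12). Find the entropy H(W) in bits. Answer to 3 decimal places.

H(W) = −Σ p·log₂ p.
  −(0.33)·log₂(0.33) = 0.5278
  −(0.15)·log₂(0.15) = 0.4105
  −(0.40)·log₂(0.40) = 0.5288
  −(0.12)·log₂(0.12) = 0.3671
Sum: 0.5278 + 0.4105 + 0.5288 + 0.3671 = 1.834 bits.

1.834 bits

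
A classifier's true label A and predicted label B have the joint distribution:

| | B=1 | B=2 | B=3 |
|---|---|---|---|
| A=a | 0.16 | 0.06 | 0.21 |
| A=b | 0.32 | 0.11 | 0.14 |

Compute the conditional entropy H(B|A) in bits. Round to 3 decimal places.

1.427 bits

Marginals: p(A) = (0.4300, 0.5700), p(B) = (0.4800, 0.1700, 0.3500).
H(B|A) = Σ p(A) · H(B|A=·).
  A=a: p=0.4300, H(B|A=a) = 1.4321
  A=b: p=0.5700, H(B|A=b) = 1.4231
Weighted sum = 1.427 bits.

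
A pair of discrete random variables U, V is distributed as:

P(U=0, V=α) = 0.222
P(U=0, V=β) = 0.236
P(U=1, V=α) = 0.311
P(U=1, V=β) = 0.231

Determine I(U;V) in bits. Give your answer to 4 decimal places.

0.0057 bits

Marginals: p(U) = (0.4580, 0.5420), p(V) = (0.5330, 0.4670).
I(U;V) = Σ p(x,y)·log₂[p(x,y)/(p(x)p(y))].
  (0,α): 0.222·log₂(0.9094) = -0.03041
  (0,β): 0.236·log₂(1.1034) = 0.03350
  (1,α): 0.311·log₂(1.0765) = 0.03309
  (1,β): 0.231·log₂(0.9126) = -0.03047
Sum = 0.0057 bits.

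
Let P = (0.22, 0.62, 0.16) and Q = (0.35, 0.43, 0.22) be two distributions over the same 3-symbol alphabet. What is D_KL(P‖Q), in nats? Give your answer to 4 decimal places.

D(P‖Q) = Σ p·ln(p/q).
  0.22·ln(0.22/0.35) = -0.10215
  0.62·ln(0.62/0.43) = 0.22688
  0.16·ln(0.16/0.22) = -0.05095
D(P‖Q) = 0.0738 nats.

0.0738 nats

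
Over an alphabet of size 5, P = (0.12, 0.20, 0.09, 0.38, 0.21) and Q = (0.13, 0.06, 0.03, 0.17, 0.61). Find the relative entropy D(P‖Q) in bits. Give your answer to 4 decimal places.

0.5941 bits

D(P‖Q) = Σ p·log₂(p/q).
  0.12·log₂(0.12/0.13) = -0.01386
  0.20·log₂(0.20/0.06) = 0.34739
  0.09·log₂(0.09/0.03) = 0.14265
  0.38·log₂(0.38/0.17) = 0.44098
  0.21·log₂(0.21/0.61) = -0.32307
D(P‖Q) = 0.5941 bits.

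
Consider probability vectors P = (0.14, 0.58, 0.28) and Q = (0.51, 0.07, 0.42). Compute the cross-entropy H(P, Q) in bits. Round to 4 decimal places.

2.7116 bits

H(P,Q) = −Σ p·log₂ q.
  −0.14·log₂(0.51) = 0.13600
  −0.58·log₂(0.07) = 2.22517
  −0.28·log₂(0.42) = 0.35043
H(P,Q) = 2.7116 bits.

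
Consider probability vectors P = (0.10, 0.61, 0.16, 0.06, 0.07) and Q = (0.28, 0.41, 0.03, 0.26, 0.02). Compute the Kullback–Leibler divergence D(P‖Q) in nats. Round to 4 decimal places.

0.4069 nats

D(P‖Q) = Σ p·ln(p/q).
  0.10·ln(0.10/0.28) = -0.10296
  0.61·ln(0.61/0.41) = 0.24235
  0.16·ln(0.16/0.03) = 0.26784
  0.06·ln(0.06/0.26) = -0.08798
  0.07·ln(0.07/0.02) = 0.08769
D(P‖Q) = 0.4069 nats.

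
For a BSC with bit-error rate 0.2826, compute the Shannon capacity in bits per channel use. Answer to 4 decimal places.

0.1410 bits

Binary symmetric channel: C = 1 − h₂(ε) where h₂ is the binary entropy function.
h₂(0.2826) = −0.2826·log₂0.2826 − 0.7174·log₂0.7174 = 0.8590.
C = 1 − 0.8590 = 0.1410 bits per channel use.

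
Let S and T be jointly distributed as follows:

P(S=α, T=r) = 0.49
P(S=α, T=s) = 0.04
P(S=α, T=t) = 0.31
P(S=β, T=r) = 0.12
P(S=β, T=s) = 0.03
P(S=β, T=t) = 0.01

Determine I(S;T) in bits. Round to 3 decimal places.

0.065 bits

Marginals: p(S) = (0.8400, 0.1600), p(T) = (0.6100, 0.0700, 0.3200).
I(S;T) = H(S) + H(T) − H(S,T).
H(S) = 0.6343, H(T) = 1.2296, H(S,T) = 1.7991.
I(S;T) = 0.6343 + 1.2296 − 1.7991 = 0.065 bits.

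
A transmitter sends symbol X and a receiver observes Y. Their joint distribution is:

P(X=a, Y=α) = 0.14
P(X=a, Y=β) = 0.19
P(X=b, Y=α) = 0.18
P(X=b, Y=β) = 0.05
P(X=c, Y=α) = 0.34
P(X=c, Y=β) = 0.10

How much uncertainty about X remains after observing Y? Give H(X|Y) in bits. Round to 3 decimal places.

1.450 bits

Chain rule: H(X|Y) = H(X,Y) − H(Y).
Marginals: p(X) = (0.3300, 0.2300, 0.4400), p(Y) = (0.6600, 0.3400).
H(X,Y) = 2.3751 bits; H(Y) = 0.9248 bits.
H(X|Y) = 2.3751 − 0.9248 = 1.450 bits.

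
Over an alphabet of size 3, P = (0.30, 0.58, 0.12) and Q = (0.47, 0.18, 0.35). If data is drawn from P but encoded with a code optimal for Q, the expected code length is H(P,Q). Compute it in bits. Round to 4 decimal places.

H(P,Q) = −Σ p·log₂ q.
  −0.30·log₂(0.47) = 0.32678
  −0.58·log₂(0.18) = 1.43488
  −0.12·log₂(0.35) = 0.18175
H(P,Q) = 1.9434 bits.

1.9434 bits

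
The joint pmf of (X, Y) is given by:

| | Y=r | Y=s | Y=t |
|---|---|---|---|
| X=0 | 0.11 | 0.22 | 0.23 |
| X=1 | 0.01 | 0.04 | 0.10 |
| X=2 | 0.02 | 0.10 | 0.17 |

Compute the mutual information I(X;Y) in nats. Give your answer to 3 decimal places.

Marginals: p(X) = (0.5600, 0.1500, 0.2900), p(Y) = (0.1400, 0.3600, 0.5000).
I(X;Y) = Σ p(x,y)·ln[p(x,y)/(p(x)p(y))].
  (0,r): 0.11·ln(1.4031) = 0.0373
  (0,s): 0.22·ln(1.0913) = 0.0192
  (0,t): 0.23·ln(0.8214) = -0.0452
  (1,r): 0.01·ln(0.4762) = -0.0074
  (1,s): 0.04·ln(0.7407) = -0.0120
  (1,t): 0.10·ln(1.3333) = 0.0288
  (2,r): 0.02·ln(0.4926) = -0.0142
  (2,s): 0.10·ln(0.9579) = -0.0043
  (2,t): 0.17·ln(1.1724) = 0.0270
Sum = 0.029 nats.

0.029 nats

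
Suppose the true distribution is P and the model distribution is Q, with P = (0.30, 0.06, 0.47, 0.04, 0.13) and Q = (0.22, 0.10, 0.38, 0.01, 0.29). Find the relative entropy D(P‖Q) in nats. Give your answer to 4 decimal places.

D(P‖Q) = Σ p·ln(p/q).
  0.30·ln(0.30/0.22) = 0.09305
  0.06·ln(0.06/0.10) = -0.03065
  0.47·ln(0.47/0.38) = 0.09990
  0.04·ln(0.04/0.01) = 0.05545
  0.13·ln(0.13/0.29) = -0.10431
D(P‖Q) = 0.1134 nats.

0.1134 nats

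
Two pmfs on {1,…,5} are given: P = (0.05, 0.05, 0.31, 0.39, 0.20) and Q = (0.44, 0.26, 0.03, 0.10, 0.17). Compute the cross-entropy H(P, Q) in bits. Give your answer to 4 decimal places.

H(P,Q) = −Σ p·log₂ q.
  −0.05·log₂(0.44) = 0.05922
  −0.05·log₂(0.26) = 0.09717
  −0.31·log₂(0.03) = 1.56826
  −0.39·log₂(0.10) = 1.29555
  −0.20·log₂(0.17) = 0.51128
H(P,Q) = 3.5315 bits.

3.5315 bits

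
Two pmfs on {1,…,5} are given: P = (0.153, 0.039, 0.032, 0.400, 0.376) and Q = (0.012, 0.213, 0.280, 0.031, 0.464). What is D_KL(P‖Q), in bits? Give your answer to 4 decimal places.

D(P‖Q) = Σ p·log₂(p/q).
  0.153·log₂(0.153/0.012) = 0.56188
  0.039·log₂(0.039/0.213) = -0.09552
  0.032·log₂(0.032/0.280) = -0.10014
  0.400·log₂(0.400/0.031) = 1.47586
  0.376·log₂(0.376/0.464) = -0.11408
D(P‖Q) = 1.7280 bits.

1.7280 bits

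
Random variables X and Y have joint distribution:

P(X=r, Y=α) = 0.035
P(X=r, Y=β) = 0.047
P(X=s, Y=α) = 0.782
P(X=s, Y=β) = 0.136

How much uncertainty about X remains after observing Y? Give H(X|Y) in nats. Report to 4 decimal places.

Chain rule: H(X|Y) = H(X,Y) − H(Y).
Marginals: p(X) = (0.0820, 0.9180), p(Y) = (0.8170, 0.1830).
H(X,Y) = 0.7247 nats; H(Y) = 0.4759 nats.
H(X|Y) = 0.7247 − 0.4759 = 0.2488 nats.

0.2488 nats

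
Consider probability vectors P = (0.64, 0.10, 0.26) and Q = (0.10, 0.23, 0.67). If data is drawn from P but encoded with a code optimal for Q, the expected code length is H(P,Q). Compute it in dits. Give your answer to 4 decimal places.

H(P,Q) = −Σ p·log₁₀ q.
  −0.64·log₁₀(0.10) = 0.64000
  −0.10·log₁₀(0.23) = 0.06383
  −0.26·log₁₀(0.67) = 0.04522
H(P,Q) = 0.7490 dits.

0.7490 dits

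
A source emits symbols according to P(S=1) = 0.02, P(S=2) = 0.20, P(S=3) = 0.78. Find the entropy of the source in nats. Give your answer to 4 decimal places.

0.5939 nats

H(S) = −Σ p·ln p.
  −(0.02)·ln(0.02) = 0.07824
  −(0.20)·ln(0.20) = 0.32189
  −(0.78)·ln(0.78) = 0.19380
Sum: 0.07824 + 0.32189 + 0.19380 = 0.5939 nats.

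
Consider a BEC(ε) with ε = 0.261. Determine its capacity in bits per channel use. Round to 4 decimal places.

Binary erasure channel: capacity C = 1 − ε.
C = 1 − 0.261 = 0.7390 bits per channel use.

0.7390 bits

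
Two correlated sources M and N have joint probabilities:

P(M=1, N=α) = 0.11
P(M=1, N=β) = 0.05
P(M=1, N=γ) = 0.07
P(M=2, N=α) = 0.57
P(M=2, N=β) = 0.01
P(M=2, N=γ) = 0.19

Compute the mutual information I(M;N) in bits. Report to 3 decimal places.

0.086 bits

Marginals: p(M) = (0.2300, 0.7700), p(N) = (0.6800, 0.0600, 0.2600).
I(M;N) = Σ p(x,y)·log₂[p(x,y)/(p(x)p(y))].
  (1,α): 0.11·log₂(0.7033) = -0.0559
  (1,β): 0.05·log₂(3.6232) = 0.0929
  (1,γ): 0.07·log₂(1.1706) = 0.0159
  (2,α): 0.57·log₂(1.0886) = 0.0698
  (2,β): 0.01·log₂(0.2165) = -0.0221
  (2,γ): 0.19·log₂(0.9491) = -0.0143
Sum = 0.086 bits.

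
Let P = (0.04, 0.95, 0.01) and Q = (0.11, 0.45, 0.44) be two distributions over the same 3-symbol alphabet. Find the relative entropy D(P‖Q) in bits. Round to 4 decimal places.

D(P‖Q) = Σ p·log₂(p/q).
  0.04·log₂(0.04/0.11) = -0.05838
  0.95·log₂(0.95/0.45) = 1.02410
  0.01·log₂(0.01/0.44) = -0.05459
D(P‖Q) = 0.9111 bits.

0.9111 bits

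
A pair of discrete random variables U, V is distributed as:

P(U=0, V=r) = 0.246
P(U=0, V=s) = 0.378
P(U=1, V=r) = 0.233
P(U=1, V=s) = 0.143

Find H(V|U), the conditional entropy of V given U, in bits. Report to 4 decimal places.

Chain rule: H(V|U) = H(U,V) − H(U).
Marginals: p(U) = (0.6240, 0.3760), p(V) = (0.4790, 0.5210).
H(U,V) = 1.9192 bits; H(U) = 0.9552 bits.
H(V|U) = 1.9192 − 0.9552 = 0.9640 bits.

0.9640 bits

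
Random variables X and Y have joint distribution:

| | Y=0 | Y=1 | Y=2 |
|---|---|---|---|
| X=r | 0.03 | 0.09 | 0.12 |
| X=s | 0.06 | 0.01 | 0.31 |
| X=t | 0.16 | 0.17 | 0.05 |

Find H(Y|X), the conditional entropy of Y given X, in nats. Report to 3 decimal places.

0.821 nats

Marginals: p(X) = (0.2400, 0.3800, 0.3800), p(Y) = (0.2500, 0.2700, 0.4800).
H(Y|X) = Σ p(X) · H(Y|X=·).
  X=r: p=0.2400, H(Y|X=r) = 0.9743
  X=s: p=0.3800, H(Y|X=s) = 0.5533
  X=t: p=0.3800, H(Y|X=t) = 0.9909
Weighted sum = 0.821 nats.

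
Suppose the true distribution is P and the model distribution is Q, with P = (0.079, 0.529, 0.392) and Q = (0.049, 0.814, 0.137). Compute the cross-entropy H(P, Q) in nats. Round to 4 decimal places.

1.1263 nats

H(P,Q) = −Σ p·ln q.
  −0.079·ln(0.049) = 0.23826
  −0.529·ln(0.814) = 0.10887
  −0.392·ln(0.137) = 0.77921
H(P,Q) = 1.1263 nats.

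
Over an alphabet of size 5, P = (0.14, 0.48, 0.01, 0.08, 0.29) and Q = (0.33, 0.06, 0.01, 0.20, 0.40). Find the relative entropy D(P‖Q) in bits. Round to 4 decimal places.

1.0265 bits

D(P‖Q) = Σ p·log₂(p/q).
  0.14·log₂(0.14/0.33) = -0.17319
  0.48·log₂(0.48/0.06) = 1.44000
  0.01·log₂(0.01/0.01) = 0.00000
  0.08·log₂(0.08/0.20) = -0.10575
  0.29·log₂(0.29/0.40) = -0.13454
D(P‖Q) = 1.0265 bits.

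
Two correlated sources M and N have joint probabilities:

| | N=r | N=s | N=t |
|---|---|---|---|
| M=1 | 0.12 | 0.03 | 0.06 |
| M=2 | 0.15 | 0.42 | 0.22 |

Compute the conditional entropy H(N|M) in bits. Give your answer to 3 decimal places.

1.438 bits

Chain rule: H(N|M) = H(M,N) − H(M).
Marginals: p(M) = (0.2100, 0.7900), p(N) = (0.2700, 0.4500, 0.2800).
H(M,N) = 2.1791 bits; H(M) = 0.7415 bits.
H(N|M) = 2.1791 − 0.7415 = 1.438 bits.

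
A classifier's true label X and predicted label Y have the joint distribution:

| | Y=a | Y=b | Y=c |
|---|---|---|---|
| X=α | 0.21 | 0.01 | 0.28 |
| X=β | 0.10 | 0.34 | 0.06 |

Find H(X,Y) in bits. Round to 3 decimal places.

H(X,Y) = −Σ p(x,y)·log₂ p(x,y) over all 6 cells.
  cell (α,a): −0.21·log₂0.21 = 0.4728
  cell (α,b): −0.01·log₂0.01 = 0.0664
  cell (α,c): −0.28·log₂0.28 = 0.5142
  cell (β,a): −0.10·log₂0.10 = 0.3322
  cell (β,b): −0.34·log₂0.34 = 0.5292
  cell (β,c): −0.06·log₂0.06 = 0.2435
Sum = 2.158 bits.

2.158 bits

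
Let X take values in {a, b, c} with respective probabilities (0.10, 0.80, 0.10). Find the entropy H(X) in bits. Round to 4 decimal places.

0.9219 bits

H(X) = −Σ p·log₂ p.
  −(0.10)·log₂(0.10) = 0.33219
  −(0.80)·log₂(0.80) = 0.25754
  −(0.10)·log₂(0.10) = 0.33219
Sum: 0.33219 + 0.25754 + 0.33219 = 0.9219 bits.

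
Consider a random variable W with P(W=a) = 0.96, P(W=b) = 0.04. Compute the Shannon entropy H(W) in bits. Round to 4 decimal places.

0.2423 bits

H(W) = −Σ p·log₂ p.
  −(0.96)·log₂(0.96) = 0.05654
  −(0.04)·log₂(0.04) = 0.18575
Sum: 0.05654 + 0.18575 = 0.2423 bits.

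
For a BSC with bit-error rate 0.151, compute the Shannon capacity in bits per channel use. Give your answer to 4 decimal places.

0.3877 bits

Binary symmetric channel: C = 1 − h₂(ε) where h₂ is the binary entropy function.
h₂(0.151) = −0.151·log₂0.151 − 0.849·log₂0.849 = 0.6123.
C = 1 − 0.6123 = 0.3877 bits per channel use.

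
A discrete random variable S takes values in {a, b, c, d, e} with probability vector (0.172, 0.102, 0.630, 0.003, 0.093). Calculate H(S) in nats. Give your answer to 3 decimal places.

1.065 nats

H(S) = −Σ p·ln p.
  −(0.172)·ln(0.172) = 0.3028
  −(0.102)·ln(0.102) = 0.2328
  −(0.630)·ln(0.630) = 0.2911
  −(0.003)·ln(0.003) = 0.0174
  −(0.093)·ln(0.093) = 0.2209
Sum: 0.3028 + 0.2328 + 0.2911 + 0.0174 + 0.2209 = 1.065 nats.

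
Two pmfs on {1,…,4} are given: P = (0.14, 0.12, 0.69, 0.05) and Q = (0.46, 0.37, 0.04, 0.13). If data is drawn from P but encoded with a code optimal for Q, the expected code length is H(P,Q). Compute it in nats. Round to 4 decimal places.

2.5511 nats

H(P,Q) = −Σ p·ln q.
  −0.14·ln(0.46) = 0.10871
  −0.12·ln(0.37) = 0.11931
  −0.69·ln(0.04) = 2.22102
  −0.05·ln(0.13) = 0.10201
H(P,Q) = 2.5511 nats.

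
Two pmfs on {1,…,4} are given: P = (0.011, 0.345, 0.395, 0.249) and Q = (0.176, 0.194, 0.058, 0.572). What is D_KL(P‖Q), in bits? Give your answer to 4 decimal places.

1.0370 bits

D(P‖Q) = Σ p·log₂(p/q).
  0.011·log₂(0.011/0.176) = -0.04400
  0.345·log₂(0.345/0.194) = 0.28654
  0.395·log₂(0.395/0.058) = 1.09325
  0.249·log₂(0.249/0.572) = -0.29877
D(P‖Q) = 1.0370 bits.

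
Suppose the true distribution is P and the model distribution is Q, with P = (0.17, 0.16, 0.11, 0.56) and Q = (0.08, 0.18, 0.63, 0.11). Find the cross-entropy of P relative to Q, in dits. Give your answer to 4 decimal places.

H(P,Q) = −Σ p·log₁₀ q.
  −0.17·log₁₀(0.08) = 0.18647
  −0.16·log₁₀(0.18) = 0.11916
  −0.11·log₁₀(0.63) = 0.02207
  −0.56·log₁₀(0.11) = 0.53682
H(P,Q) = 0.8645 dits.

0.8645 dits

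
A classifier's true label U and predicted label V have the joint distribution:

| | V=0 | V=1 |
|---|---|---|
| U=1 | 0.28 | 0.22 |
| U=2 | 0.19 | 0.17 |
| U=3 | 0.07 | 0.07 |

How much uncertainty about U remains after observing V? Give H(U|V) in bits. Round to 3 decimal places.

1.426 bits

Chain rule: H(U|V) = H(U,V) − H(V).
Marginals: p(U) = (0.5000, 0.3600, 0.1400), p(V) = (0.5400, 0.4600).
H(U,V) = 2.4217 bits; H(V) = 0.9954 bits.
H(U|V) = 2.4217 − 0.9954 = 1.426 bits.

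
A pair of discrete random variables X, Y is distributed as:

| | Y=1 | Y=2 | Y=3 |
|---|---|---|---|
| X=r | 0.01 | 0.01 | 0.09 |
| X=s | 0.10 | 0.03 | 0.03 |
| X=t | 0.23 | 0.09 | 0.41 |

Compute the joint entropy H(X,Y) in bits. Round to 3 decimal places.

2.409 bits

H(X,Y) = −Σ p(x,y)·log₂ p(x,y) over all 9 cells.
  cell (r,1): −0.01·log₂0.01 = 0.0664
  cell (r,2): −0.01·log₂0.01 = 0.0664
  cell (r,3): −0.09·log₂0.09 = 0.3127
  cell (s,1): −0.10·log₂0.10 = 0.3322
  cell (s,2): −0.03·log₂0.03 = 0.1518
  cell (s,3): −0.03·log₂0.03 = 0.1518
  cell (t,1): −0.23·log₂0.23 = 0.4877
  cell (t,2): −0.09·log₂0.09 = 0.3127
  cell (t,3): −0.41·log₂0.41 = 0.5274
Sum = 2.409 bits.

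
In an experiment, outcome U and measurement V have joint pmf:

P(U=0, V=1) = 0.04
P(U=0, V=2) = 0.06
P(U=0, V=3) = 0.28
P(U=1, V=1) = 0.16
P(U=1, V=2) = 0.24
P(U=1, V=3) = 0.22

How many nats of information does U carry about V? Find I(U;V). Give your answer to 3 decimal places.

0.071 nats

Marginals: p(U) = (0.3800, 0.6200), p(V) = (0.2000, 0.3000, 0.5000).
I(U;V) = Σ p(x,y)·ln[p(x,y)/(p(x)p(y))].
  (0,1): 0.04·ln(0.5263) = -0.0257
  (0,2): 0.06·ln(0.5263) = -0.0385
  (0,3): 0.28·ln(1.4737) = 0.1086
  (1,1): 0.16·ln(1.2903) = 0.0408
  (1,2): 0.24·ln(1.2903) = 0.0612
  (1,3): 0.22·ln(0.7097) = -0.0754
Sum = 0.071 nats.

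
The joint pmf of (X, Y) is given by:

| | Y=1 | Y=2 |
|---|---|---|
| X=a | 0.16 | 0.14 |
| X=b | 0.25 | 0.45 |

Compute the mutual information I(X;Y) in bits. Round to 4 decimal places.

0.0193 bits

Marginals: p(X) = (0.3000, 0.7000), p(Y) = (0.4100, 0.5900).
I(X;Y) = H(X) + H(Y) − H(X,Y).
H(X) = 0.8813, H(Y) = 0.9765, H(X,Y) = 1.8385.
I(X;Y) = 0.8813 + 0.9765 − 1.8385 = 0.0193 bits.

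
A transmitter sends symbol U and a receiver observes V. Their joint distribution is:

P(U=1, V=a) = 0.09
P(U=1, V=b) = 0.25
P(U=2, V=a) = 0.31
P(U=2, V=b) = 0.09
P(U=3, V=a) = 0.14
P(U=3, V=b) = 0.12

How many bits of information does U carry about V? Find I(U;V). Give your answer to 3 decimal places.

0.145 bits

Marginals: p(U) = (0.3400, 0.4000, 0.2600), p(V) = (0.5400, 0.4600).
I(U;V) = H(U) + H(V) − H(U,V).
H(U) = 1.5632, H(V) = 0.9954, H(U,V) = 2.4133.
I(U;V) = 1.5632 + 0.9954 − 2.4133 = 0.145 bits.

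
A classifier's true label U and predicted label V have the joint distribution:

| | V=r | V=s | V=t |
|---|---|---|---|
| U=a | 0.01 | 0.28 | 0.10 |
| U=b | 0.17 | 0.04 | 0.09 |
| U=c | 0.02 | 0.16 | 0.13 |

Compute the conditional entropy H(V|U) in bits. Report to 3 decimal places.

1.190 bits

Marginals: p(U) = (0.3900, 0.3000, 0.3100), p(V) = (0.2000, 0.4800, 0.3200).
H(V|U) = Σ p(U) · H(V|U=·).
  U=a: p=0.3900, H(V|U=a) = 0.9822
  U=b: p=0.3000, H(V|U=b) = 1.3730
  U=c: p=0.3100, H(V|U=c) = 1.2734
Weighted sum = 1.190 bits.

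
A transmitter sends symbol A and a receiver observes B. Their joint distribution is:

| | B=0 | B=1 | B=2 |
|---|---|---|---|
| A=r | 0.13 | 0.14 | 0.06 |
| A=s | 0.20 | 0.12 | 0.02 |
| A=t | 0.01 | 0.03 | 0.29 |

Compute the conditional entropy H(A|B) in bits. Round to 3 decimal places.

Chain rule: H(A|B) = H(A,B) − H(B).
Marginals: p(A) = (0.3300, 0.3400, 0.3300), p(B) = (0.3400, 0.2900, 0.3700).
H(A,B) = 2.7037 bits; H(B) = 1.5778 bits.
H(A|B) = 2.7037 − 1.5778 = 1.126 bits.

1.126 bits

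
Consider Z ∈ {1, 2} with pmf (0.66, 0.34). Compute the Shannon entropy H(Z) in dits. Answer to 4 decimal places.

0.2784 dits

H(Z) = −Σ p·log₁₀ p.
  −(0.66)·log₁₀(0.66) = 0.11910
  −(0.34)·log₁₀(0.34) = 0.15930
Sum: 0.11910 + 0.15930 = 0.2784 dits.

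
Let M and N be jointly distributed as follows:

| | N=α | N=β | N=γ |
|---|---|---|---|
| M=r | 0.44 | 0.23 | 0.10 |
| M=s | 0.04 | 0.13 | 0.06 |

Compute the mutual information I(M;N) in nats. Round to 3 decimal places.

Marginals: p(M) = (0.7700, 0.2300), p(N) = (0.4800, 0.3600, 0.1600).
I(M;N) = H(M) + H(N) − H(M,N).
H(M) = 0.5393, H(N) = 1.0133, H(M,N) = 1.4923.
I(M;N) = 0.5393 + 1.0133 − 1.4923 = 0.060 nats.

0.060 nats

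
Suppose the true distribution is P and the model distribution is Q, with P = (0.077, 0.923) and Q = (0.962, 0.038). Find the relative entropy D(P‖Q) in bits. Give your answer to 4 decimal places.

3.9674 bits

D(P‖Q) = Σ p·log₂(p/q).
  0.077·log₂(0.077/0.962) = -0.28052
  0.923·log₂(0.923/0.038) = 4.24789
D(P‖Q) = 3.9674 bits.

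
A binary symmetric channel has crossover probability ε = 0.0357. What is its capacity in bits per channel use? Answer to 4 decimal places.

Binary symmetric channel: C = 1 − h₂(ε) where h₂ is the binary entropy function.
h₂(0.0357) = −0.0357·log₂0.0357 − 0.9643·log₂0.9643 = 0.2222.
C = 1 − 0.2222 = 0.7778 bits per channel use.

0.7778 bits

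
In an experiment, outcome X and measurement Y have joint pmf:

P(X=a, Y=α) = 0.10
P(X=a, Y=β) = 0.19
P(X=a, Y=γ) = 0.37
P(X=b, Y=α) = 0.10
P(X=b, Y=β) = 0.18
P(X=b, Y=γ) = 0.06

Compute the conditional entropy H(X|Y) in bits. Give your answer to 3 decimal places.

0.821 bits

Chain rule: H(X|Y) = H(X,Y) − H(Y).
Marginals: p(X) = (0.6600, 0.3400), p(Y) = (0.2000, 0.3700, 0.4300).
H(X,Y) = 2.3392 bits; H(Y) = 1.5187 bits.
H(X|Y) = 2.3392 − 1.5187 = 0.821 bits.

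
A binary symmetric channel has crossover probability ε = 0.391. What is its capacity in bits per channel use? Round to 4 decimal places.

0.0346 bits

Binary symmetric channel: C = 1 − h₂(ε) where h₂ is the binary entropy function.
h₂(0.391) = −0.391·log₂0.391 − 0.609·log₂0.609 = 0.9654.
C = 1 − 0.9654 = 0.0346 bits per channel use.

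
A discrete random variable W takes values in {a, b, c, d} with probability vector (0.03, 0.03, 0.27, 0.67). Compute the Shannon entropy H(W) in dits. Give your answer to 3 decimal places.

H(W) = −Σ p·log₁₀ p.
  −(0.03)·log₁₀(0.03) = 0.0457
  −(0.03)·log₁₀(0.03) = 0.0457
  −(0.27)·log₁₀(0.27) = 0.1535
  −(0.67)·log₁₀(0.67) = 0.1165
Sum: 0.0457 + 0.0457 + 0.1535 + 0.1165 = 0.361 dits.

0.361 dits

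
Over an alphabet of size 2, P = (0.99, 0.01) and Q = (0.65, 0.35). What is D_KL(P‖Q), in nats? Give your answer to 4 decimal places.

0.3810 nats

D(P‖Q) = Σ p·ln(p/q).
  0.99·ln(0.99/0.65) = 0.41653
  0.01·ln(0.01/0.35) = -0.03555
D(P‖Q) = 0.3810 nats.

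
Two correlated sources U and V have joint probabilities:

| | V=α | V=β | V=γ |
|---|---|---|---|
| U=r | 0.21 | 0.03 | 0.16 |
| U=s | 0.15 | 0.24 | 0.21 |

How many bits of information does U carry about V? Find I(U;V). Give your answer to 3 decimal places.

0.117 bits

Marginals: p(U) = (0.4000, 0.6000), p(V) = (0.3600, 0.2700, 0.3700).
I(U;V) = Σ p(x,y)·log₂[p(x,y)/(p(x)p(y))].
  (r,α): 0.21·log₂(1.4583) = 0.1143
  (r,β): 0.03·log₂(0.2778) = -0.0554
  (r,γ): 0.16·log₂(1.0811) = 0.0180
  (s,α): 0.15·log₂(0.6944) = -0.0789
  (s,β): 0.24·log₂(1.4815) = 0.1361
  (s,γ): 0.21·log₂(0.9459) = -0.0168
Sum = 0.117 bits.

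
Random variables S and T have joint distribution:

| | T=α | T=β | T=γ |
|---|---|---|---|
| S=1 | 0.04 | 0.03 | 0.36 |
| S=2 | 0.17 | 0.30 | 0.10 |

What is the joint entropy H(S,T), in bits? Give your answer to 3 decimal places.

H(S,T) = −Σ p(x,y)·log₂ p(x,y) over all 6 cells.
  cell (1,α): −0.04·log₂0.04 = 0.1858
  cell (1,β): −0.03·log₂0.03 = 0.1518
  cell (1,γ): −0.36·log₂0.36 = 0.5306
  cell (2,α): −0.17·log₂0.17 = 0.4346
  cell (2,β): −0.30·log₂0.30 = 0.5211
  cell (2,γ): −0.10·log₂0.10 = 0.3322
Sum = 2.156 bits.

2.156 bits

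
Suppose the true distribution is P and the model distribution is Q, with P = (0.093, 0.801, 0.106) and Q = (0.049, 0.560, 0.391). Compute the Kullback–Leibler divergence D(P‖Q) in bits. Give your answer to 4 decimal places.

D(P‖Q) = Σ p·log₂(p/q).
  0.093·log₂(0.093/0.049) = 0.08597
  0.801·log₂(0.801/0.560) = 0.41362
  0.106·log₂(0.106/0.391) = -0.19961
D(P‖Q) = 0.3000 bits.

0.3000 bits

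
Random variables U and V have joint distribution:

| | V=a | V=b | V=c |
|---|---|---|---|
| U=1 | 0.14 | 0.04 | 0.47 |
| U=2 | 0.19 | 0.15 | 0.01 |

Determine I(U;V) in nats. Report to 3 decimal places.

0.276 nats

Marginals: p(U) = (0.6500, 0.3500), p(V) = (0.3300, 0.1900, 0.4800).
I(U;V) = Σ p(x,y)·ln[p(x,y)/(p(x)p(y))].
  (1,a): 0.14·ln(0.6527) = -0.0597
  (1,b): 0.04·ln(0.3239) = -0.0451
  (1,c): 0.47·ln(1.5064) = 0.1926
  (2,a): 0.19·ln(1.6450) = 0.0946
  (2,b): 0.15·ln(2.2556) = 0.1220
  (2,c): 0.01·ln(0.0595) = -0.0282
Sum = 0.276 nats.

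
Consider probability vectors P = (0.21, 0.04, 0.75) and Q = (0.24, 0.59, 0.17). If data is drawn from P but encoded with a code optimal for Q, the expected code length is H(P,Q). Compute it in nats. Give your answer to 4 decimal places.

1.6498 nats

H(P,Q) = −Σ p·ln q.
  −0.21·ln(0.24) = 0.29969
  −0.04·ln(0.59) = 0.02111
  −0.75·ln(0.17) = 1.32897
H(P,Q) = 1.6498 nats.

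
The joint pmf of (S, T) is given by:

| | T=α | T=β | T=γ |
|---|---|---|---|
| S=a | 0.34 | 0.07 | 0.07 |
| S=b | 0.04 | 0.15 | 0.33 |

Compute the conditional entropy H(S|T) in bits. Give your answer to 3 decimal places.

0.651 bits

Marginals: p(S) = (0.4800, 0.5200), p(T) = (0.3800, 0.2200, 0.4000).
H(S|T) = Σ p(T) · H(S|T=·).
  T=α: p=0.3800, H(S|T=α) = 0.4855
  T=β: p=0.2200, H(S|T=β) = 0.9024
  T=γ: p=0.4000, H(S|T=γ) = 0.6690
Weighted sum = 0.651 bits.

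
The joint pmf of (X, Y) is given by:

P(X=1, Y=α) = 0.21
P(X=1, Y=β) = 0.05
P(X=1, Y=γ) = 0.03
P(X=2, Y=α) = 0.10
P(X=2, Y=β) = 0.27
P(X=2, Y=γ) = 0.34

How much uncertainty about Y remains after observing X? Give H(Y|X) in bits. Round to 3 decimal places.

1.343 bits

Chain rule: H(Y|X) = H(X,Y) − H(X).
Marginals: p(X) = (0.2900, 0.7100), p(Y) = (0.3100, 0.3200, 0.3700).
H(X,Y) = 2.2121 bits; H(X) = 0.8687 bits.
H(Y|X) = 2.2121 − 0.8687 = 1.343 bits.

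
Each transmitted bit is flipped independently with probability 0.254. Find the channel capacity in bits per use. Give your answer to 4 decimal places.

Binary symmetric channel: C = 1 − h₂(ε) where h₂ is the binary entropy function.
h₂(0.254) = −0.254·log₂0.254 − 0.746·log₂0.746 = 0.8176.
C = 1 − 0.8176 = 0.1824 bits per channel use.

0.1824 bits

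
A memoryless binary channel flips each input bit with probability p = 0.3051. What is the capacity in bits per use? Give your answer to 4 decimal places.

0.1126 bits

Binary symmetric channel: C = 1 − h₂(ε) where h₂ is the binary entropy function.
h₂(0.3051) = −0.3051·log₂0.3051 − 0.6949·log₂0.6949 = 0.8874.
C = 1 − 0.8874 = 0.1126 bits per channel use.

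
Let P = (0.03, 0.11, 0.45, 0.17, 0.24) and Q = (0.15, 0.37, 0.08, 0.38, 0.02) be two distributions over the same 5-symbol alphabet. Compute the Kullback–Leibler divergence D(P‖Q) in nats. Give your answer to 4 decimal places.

D(P‖Q) = Σ p·ln(p/q).
  0.03·ln(0.03/0.15) = -0.04828
  0.11·ln(0.11/0.37) = -0.13343
  0.45·ln(0.45/0.08) = 0.77725
  0.17·ln(0.17/0.38) = -0.13674
  0.24·ln(0.24/0.02) = 0.59638
D(P‖Q) = 1.0552 nats.

1.0552 nats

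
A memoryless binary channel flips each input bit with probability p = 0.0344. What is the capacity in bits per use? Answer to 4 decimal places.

0.7840 bits

Binary symmetric channel: C = 1 − h₂(ε) where h₂ is the binary entropy function.
h₂(0.0344) = −0.0344·log₂0.0344 − 0.9656·log₂0.9656 = 0.2160.
C = 1 − 0.2160 = 0.7840 bits per channel use.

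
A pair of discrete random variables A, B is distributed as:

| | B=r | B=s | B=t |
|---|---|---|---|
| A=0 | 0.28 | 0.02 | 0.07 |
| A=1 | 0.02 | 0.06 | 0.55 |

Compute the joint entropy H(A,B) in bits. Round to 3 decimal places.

H(A,B) = −Σ p(x,y)·log₂ p(x,y) over all 6 cells.
  cell (0,r): −0.28·log₂0.28 = 0.5142
  cell (0,s): −0.02·log₂0.02 = 0.1129
  cell (0,t): −0.07·log₂0.07 = 0.2686
  cell (1,r): −0.02·log₂0.02 = 0.1129
  cell (1,s): −0.06·log₂0.06 = 0.2435
  cell (1,t): −0.55·log₂0.55 = 0.4744
Sum = 1.726 bits.

1.726 bits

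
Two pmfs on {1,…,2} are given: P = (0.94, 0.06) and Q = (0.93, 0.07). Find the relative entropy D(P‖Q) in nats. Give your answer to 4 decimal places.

D(P‖Q) = Σ p·ln(p/q).
  0.94·ln(0.94/0.93) = 0.01005
  0.06·ln(0.06/0.07) = -0.00925
D(P‖Q) = 0.0008 nats.

0.0008 nats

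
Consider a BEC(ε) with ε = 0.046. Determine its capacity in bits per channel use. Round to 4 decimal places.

0.9540 bits

Binary erasure channel: capacity C = 1 − ε.
C = 1 − 0.046 = 0.9540 bits per channel use.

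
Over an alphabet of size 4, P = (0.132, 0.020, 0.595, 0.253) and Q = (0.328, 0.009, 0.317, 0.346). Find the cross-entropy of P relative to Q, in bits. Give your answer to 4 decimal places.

H(P,Q) = −Σ p·log₂ q.
  −0.132·log₂(0.328) = 0.21229
  −0.020·log₂(0.009) = 0.13592
  −0.595·log₂(0.317) = 0.98618
  −0.253·log₂(0.346) = 0.38738
H(P,Q) = 1.7218 bits.

1.7218 bits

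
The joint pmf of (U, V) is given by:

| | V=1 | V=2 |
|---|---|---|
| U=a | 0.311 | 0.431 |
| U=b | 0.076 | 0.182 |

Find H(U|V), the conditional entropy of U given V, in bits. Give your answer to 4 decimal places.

Chain rule: H(U|V) = H(U,V) − H(V).
Marginals: p(U) = (0.7420, 0.2580), p(V) = (0.3870, 0.6130).
H(U,V) = 1.7773 bits; H(V) = 0.9628 bits.
H(U|V) = 1.7773 − 0.9628 = 0.8145 bits.

0.8145 bits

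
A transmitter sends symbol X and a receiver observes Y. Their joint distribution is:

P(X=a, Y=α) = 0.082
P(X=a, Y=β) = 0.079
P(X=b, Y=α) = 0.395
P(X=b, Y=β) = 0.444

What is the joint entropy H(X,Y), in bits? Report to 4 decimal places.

H(X,Y) = −Σ p(x,y)·log₂ p(x,y) over all 4 cells.
  cell (a,α): −0.082·log₂0.082 = 0.29588
  cell (a,β): −0.079·log₂0.079 = 0.28930
  cell (b,α): −0.395·log₂0.395 = 0.52933
  cell (b,β): −0.444·log₂0.444 = 0.52009
Sum = 1.6346 bits.

1.6346 bits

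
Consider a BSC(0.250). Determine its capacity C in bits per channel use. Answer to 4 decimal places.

Binary symmetric channel: C = 1 − h₂(ε) where h₂ is the binary entropy function.
h₂(0.250) = −0.250·log₂0.250 − 0.750·log₂0.750 = 0.8113.
C = 1 − 0.8113 = 0.1887 bits per channel use.

0.1887 bits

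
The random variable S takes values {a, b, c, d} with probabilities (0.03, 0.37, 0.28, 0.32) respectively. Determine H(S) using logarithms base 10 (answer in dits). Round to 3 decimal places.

0.519 dits

H(S) = −Σ p·log₁₀ p.
  −(0.03)·log₁₀(0.03) = 0.0457
  −(0.37)·log₁₀(0.37) = 0.1598
  −(0.28)·log₁₀(0.28) = 0.1548
  −(0.32)·log₁₀(0.32) = 0.1584
Sum: 0.0457 + 0.1598 + 0.1548 + 0.1584 = 0.519 dits.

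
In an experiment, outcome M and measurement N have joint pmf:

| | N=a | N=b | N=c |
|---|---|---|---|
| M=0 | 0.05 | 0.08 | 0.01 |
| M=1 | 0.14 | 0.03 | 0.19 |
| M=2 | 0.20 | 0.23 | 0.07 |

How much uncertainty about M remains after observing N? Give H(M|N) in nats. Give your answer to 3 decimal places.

Chain rule: H(M|N) = H(M,N) − H(N).
Marginals: p(M) = (0.1400, 0.3600, 0.5000), p(N) = (0.3900, 0.3400, 0.2700).
H(M,N) = 1.9399 nats; H(N) = 1.0875 nats.
H(M|N) = 1.9399 − 1.0875 = 0.852 nats.

0.852 nats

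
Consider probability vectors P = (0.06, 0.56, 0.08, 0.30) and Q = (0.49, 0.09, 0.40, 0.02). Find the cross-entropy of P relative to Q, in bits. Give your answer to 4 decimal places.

H(P,Q) = −Σ p·log₂ q.
  −0.06·log₂(0.49) = 0.06175
  −0.56·log₂(0.09) = 1.94540
  −0.08·log₂(0.40) = 0.10575
  −0.30·log₂(0.02) = 1.69316
H(P,Q) = 3.8061 bits.

3.8061 bits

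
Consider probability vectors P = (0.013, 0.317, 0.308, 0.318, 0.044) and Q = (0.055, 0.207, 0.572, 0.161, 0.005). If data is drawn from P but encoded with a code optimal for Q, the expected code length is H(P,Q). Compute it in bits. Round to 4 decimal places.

2.1972 bits

H(P,Q) = −Σ p·log₂ q.
  −0.013·log₂(0.055) = 0.05440
  −0.317·log₂(0.207) = 0.72032
  −0.308·log₂(0.572) = 0.24822
  −0.318·log₂(0.161) = 0.83789
  −0.044·log₂(0.005) = 0.33633
H(P,Q) = 2.1972 bits.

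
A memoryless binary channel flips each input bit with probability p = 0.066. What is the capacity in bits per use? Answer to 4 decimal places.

Binary symmetric channel: C = 1 − h₂(ε) where h₂ is the binary entropy function.
h₂(0.066) = −0.066·log₂0.066 − 0.934·log₂0.934 = 0.3508.
C = 1 − 0.3508 = 0.6492 bits per channel use.

0.6492 bits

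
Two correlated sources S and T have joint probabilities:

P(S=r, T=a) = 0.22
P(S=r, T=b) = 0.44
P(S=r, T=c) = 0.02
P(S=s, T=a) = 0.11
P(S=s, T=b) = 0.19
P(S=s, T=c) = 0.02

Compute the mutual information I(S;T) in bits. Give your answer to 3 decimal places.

Marginals: p(S) = (0.6800, 0.3200), p(T) = (0.3300, 0.6300, 0.0400).
I(S;T) = Σ p(x,y)·log₂[p(x,y)/(p(x)p(y))].
  (r,a): 0.22·log₂(0.9804) = -0.0063
  (r,b): 0.44·log₂(1.0271) = 0.0170
  (r,c): 0.02·log₂(0.7353) = -0.0089
  (s,a): 0.11·log₂(1.0417) = 0.0065
  (s,b): 0.19·log₂(0.9425) = -0.0162
  (s,c): 0.02·log₂(1.5625) = 0.0129
Sum = 0.005 bits.

0.005 bits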